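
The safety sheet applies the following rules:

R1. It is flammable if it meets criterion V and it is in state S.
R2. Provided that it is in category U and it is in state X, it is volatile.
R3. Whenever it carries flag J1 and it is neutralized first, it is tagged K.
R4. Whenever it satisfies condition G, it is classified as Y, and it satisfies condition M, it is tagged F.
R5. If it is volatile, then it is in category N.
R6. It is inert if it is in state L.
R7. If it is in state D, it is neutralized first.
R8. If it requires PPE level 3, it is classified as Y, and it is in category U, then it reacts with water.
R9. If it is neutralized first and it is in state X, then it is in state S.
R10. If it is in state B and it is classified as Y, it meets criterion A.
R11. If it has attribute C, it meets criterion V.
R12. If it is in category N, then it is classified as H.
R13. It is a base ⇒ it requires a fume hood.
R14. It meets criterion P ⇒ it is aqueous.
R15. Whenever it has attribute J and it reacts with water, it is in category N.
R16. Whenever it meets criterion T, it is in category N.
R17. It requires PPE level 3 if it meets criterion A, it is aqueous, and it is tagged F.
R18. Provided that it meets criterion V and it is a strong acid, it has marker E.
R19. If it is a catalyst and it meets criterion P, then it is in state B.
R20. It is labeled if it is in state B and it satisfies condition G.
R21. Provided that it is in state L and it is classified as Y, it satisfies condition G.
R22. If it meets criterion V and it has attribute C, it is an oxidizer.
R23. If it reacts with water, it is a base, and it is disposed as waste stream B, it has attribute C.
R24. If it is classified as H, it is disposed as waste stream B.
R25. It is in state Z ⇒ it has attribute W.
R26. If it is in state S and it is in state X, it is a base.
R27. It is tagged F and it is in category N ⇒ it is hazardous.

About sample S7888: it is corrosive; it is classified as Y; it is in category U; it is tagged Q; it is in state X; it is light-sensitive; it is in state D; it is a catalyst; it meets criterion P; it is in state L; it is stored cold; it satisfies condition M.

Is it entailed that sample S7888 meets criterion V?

By R2 (it is in category U, it is in state X): it is volatile.
By R5 (it is volatile): it is in category N.
By R7 (it is in state D): it is neutralized first.
By R9 (it is neutralized first, it is in state X): it is in state S.
By R12 (it is in category N): it is classified as H.
By R14 (it meets criterion P): it is aqueous.
By R19 (it is a catalyst, it meets criterion P): it is in state B.
By R21 (it is in state L, it is classified as Y): it satisfies condition G.
By R24 (it is classified as H): it is disposed as waste stream B.
By R26 (it is in state S, it is in state X): it is a base.
By R4 (it satisfies condition G, it is classified as Y, it satisfies condition M): it is tagged F.
By R10 (it is in state B, it is classified as Y): it meets criterion A.
By R17 (it meets criterion A, it is aqueous, it is tagged F): it requires PPE level 3.
By R8 (it requires PPE level 3, it is classified as Y, it is in category U): it reacts with water.
By R23 (it reacts with water, it is a base, it is disposed as waste stream B): it has attribute C.
By R11 (it has attribute C): it meets criterion V.

Yes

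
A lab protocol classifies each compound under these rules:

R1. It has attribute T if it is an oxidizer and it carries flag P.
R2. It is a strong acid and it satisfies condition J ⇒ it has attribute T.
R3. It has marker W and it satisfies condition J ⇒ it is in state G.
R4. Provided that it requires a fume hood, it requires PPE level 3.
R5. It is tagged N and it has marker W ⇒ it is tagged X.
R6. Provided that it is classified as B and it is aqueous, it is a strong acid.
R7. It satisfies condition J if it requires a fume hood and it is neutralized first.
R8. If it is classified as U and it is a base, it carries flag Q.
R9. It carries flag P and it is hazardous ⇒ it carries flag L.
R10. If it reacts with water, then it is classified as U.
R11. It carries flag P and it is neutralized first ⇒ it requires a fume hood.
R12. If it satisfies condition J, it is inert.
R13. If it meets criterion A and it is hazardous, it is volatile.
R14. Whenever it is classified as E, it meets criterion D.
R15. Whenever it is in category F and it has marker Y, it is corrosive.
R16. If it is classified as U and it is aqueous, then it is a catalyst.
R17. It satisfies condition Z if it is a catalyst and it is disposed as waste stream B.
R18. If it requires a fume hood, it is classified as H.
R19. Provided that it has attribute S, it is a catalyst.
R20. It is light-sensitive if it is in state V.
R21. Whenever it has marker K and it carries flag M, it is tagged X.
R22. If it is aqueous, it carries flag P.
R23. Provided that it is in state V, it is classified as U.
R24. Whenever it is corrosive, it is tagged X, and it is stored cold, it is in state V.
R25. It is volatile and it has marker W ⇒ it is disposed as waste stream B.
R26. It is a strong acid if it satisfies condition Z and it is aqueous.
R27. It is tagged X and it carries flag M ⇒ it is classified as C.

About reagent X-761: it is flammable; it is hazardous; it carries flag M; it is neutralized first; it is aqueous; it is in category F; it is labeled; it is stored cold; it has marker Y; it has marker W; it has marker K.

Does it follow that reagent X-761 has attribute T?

Forward chaining from the given facts derives: is corrosive, is tagged X, carries flag P, is in state V, is classified as C, carries flag L, requires a fume hood, is classified as H, is light-sensitive, is classified as U, requires PPE level 3, satisfies condition J, is inert, is a catalyst, is in state G.
Rules concluding "it has attribute T": R1 needs "it is an oxidizer"; R2 needs "it is a strong acid" — none of these are established.

No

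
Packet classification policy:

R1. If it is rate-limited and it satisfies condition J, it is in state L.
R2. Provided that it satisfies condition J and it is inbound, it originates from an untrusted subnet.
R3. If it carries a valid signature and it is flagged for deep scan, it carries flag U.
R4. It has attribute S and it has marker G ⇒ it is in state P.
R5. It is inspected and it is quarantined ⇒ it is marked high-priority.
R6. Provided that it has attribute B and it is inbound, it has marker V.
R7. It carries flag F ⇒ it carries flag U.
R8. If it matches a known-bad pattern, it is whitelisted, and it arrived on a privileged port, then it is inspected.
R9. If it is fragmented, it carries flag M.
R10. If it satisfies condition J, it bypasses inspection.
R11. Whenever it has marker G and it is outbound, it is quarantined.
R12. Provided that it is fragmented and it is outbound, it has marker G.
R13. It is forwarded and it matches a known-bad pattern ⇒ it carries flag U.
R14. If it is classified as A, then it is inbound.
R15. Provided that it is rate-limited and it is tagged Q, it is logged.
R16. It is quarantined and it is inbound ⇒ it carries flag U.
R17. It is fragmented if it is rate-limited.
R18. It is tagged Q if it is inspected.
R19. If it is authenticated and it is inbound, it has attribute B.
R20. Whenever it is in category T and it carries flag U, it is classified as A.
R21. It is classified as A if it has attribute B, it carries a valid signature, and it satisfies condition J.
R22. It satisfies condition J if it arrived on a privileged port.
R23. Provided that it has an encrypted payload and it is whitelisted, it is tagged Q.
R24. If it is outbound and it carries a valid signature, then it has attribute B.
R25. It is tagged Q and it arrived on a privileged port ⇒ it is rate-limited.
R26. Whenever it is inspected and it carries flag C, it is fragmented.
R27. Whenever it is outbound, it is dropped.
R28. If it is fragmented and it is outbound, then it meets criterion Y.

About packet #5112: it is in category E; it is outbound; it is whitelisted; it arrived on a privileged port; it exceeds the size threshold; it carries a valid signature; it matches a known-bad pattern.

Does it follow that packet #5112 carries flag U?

By R8 (it matches a known-bad pattern, it is whitelisted, it arrived on a privileged port): it is inspected.
By R18 (it is inspected): it is tagged Q.
By R22 (it arrived on a privileged port): it satisfies condition J.
By R24 (it is outbound, it carries a valid signature): it has attribute B.
By R25 (it is tagged Q, it arrived on a privileged port): it is rate-limited.
By R17 (it is rate-limited): it is fragmented.
By R21 (it has attribute B, it carries a valid signature, it satisfies condition J): it is classified as A.
By R12 (it is fragmented, it is outbound): it has marker G.
By R14 (it is classified as A): it is inbound.
By R11 (it has marker G, it is outbound): it is quarantined.
By R16 (it is quarantined, it is inbound): it carries flag U.

Yes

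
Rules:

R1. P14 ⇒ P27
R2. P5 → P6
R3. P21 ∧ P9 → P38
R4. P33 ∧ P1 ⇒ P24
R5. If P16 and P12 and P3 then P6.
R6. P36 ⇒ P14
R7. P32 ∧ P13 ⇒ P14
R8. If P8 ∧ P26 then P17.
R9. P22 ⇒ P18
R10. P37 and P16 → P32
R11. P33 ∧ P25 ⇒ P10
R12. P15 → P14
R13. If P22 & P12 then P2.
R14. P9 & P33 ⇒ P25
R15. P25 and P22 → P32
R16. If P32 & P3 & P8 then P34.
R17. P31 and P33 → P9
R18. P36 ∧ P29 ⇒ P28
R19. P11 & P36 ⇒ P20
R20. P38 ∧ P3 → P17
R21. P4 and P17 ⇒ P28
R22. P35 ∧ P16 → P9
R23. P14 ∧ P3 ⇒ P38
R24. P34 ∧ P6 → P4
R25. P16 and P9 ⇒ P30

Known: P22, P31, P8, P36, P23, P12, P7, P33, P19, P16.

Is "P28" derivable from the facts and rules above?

No

Forward chaining from the given facts derives: P14, P18, P2, P9, P30, P27, P25, P32, P10.
Rules concluding P28: R18 needs P29; R21 needs P4 — none of these are established.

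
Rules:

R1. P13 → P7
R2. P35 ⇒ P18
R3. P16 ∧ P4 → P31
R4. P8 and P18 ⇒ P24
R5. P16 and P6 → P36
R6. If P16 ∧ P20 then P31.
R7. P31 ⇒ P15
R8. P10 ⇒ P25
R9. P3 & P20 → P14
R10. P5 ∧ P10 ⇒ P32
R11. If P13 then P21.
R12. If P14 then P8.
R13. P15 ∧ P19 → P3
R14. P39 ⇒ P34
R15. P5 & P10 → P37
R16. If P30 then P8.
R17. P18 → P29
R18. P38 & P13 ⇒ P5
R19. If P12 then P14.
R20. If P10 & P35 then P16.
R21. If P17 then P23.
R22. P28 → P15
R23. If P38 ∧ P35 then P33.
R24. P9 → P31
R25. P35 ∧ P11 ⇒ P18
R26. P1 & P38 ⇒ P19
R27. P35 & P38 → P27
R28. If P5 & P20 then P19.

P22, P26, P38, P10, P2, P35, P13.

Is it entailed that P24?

No

Forward chaining from the given facts derives: P7, P18, P25, P21, P29, P5, P16, P33, P27, P32, P37.
The only rule concluding P24 is R4, which needs P8; that is never established.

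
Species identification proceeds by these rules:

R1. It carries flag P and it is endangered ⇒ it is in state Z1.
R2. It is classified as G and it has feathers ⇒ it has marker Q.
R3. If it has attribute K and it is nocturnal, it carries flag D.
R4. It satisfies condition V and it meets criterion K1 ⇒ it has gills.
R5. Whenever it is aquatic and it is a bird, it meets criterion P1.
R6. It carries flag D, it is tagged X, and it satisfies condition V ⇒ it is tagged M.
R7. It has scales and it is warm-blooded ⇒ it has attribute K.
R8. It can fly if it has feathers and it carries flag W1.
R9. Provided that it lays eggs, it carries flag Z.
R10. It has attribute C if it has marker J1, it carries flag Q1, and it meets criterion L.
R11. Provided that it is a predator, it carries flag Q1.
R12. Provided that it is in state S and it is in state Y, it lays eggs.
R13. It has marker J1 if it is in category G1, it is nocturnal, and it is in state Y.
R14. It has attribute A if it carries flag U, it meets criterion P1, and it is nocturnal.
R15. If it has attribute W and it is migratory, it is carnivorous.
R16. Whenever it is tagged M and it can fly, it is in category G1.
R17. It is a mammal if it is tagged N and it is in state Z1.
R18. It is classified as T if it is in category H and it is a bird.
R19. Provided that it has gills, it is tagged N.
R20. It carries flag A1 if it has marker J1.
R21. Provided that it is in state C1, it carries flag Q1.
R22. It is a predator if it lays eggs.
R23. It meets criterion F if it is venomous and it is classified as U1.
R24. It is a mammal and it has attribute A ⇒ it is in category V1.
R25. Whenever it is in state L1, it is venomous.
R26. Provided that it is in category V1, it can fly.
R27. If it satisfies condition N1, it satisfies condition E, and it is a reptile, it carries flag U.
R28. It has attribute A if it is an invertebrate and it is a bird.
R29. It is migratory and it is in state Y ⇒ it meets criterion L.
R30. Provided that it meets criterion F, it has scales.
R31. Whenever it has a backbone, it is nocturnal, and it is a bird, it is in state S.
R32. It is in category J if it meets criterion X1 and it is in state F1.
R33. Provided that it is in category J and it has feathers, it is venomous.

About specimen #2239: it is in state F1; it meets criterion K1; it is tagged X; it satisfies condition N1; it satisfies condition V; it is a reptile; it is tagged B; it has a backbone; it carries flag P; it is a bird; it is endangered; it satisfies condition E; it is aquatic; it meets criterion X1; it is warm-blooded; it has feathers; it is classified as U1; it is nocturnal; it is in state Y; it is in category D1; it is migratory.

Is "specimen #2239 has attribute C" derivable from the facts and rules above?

Yes

By R1 (it carries flag P, it is endangered): it is in state Z1.
By R4 (it satisfies condition V, it meets criterion K1): it has gills.
By R5 (it is aquatic, it is a bird): it meets criterion P1.
By R19 (it has gills): it is tagged N.
By R27 (it satisfies condition N1, it satisfies condition E, it is a reptile): it carries flag U.
By R29 (it is migratory, it is in state Y): it meets criterion L.
By R31 (it has a backbone, it is nocturnal, it is a bird): it is in state S.
By R32 (it meets criterion X1, it is in state F1): it is in category J.
By R33 (it is in category J, it has feathers): it is venomous.
By R12 (it is in state S, it is in state Y): it lays eggs.
By R14 (it carries flag U, it meets criterion P1, it is nocturnal): it has attribute A.
By R17 (it is tagged N, it is in state Z1): it is a mammal.
By R22 (it lays eggs): it is a predator.
By R23 (it is venomous, it is classified as U1): it meets criterion F.
By R24 (it is a mammal, it has attribute A): it is in category V1.
By R26 (it is in category V1): it can fly.
By R30 (it meets criterion F): it has scales.
By R7 (it has scales, it is warm-blooded): it has attribute K.
By R11 (it is a predator): it carries flag Q1.
By R3 (it has attribute K, it is nocturnal): it carries flag D.
By R6 (it carries flag D, it is tagged X, it satisfies condition V): it is tagged M.
By R16 (it is tagged M, it can fly): it is in category G1.
By R13 (it is in category G1, it is nocturnal, it is in state Y): it has marker J1.
By R10 (it has marker J1, it carries flag Q1, it meets criterion L): it has attribute C.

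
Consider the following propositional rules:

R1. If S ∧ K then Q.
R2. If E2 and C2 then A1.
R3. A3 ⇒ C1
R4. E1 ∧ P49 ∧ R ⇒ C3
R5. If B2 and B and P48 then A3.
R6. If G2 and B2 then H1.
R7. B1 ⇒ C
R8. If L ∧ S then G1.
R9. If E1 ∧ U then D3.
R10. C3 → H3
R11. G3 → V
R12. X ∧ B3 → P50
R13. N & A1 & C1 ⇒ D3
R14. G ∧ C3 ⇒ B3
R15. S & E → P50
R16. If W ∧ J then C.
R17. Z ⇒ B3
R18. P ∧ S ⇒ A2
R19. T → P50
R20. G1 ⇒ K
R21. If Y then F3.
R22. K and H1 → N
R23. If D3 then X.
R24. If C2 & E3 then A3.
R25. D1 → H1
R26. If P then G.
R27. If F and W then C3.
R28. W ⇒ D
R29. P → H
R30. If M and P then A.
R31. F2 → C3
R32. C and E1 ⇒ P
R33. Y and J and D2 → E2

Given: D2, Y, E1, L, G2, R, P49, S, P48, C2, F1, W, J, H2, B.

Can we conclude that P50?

No

Forward chaining from the given facts derives: C3, G1, H3, C, K, F3, D, P, E2, Q, A1, A2, G, H, B3.
Rules concluding P50: R12 needs X; R15 needs E; R19 needs T — none of these are established.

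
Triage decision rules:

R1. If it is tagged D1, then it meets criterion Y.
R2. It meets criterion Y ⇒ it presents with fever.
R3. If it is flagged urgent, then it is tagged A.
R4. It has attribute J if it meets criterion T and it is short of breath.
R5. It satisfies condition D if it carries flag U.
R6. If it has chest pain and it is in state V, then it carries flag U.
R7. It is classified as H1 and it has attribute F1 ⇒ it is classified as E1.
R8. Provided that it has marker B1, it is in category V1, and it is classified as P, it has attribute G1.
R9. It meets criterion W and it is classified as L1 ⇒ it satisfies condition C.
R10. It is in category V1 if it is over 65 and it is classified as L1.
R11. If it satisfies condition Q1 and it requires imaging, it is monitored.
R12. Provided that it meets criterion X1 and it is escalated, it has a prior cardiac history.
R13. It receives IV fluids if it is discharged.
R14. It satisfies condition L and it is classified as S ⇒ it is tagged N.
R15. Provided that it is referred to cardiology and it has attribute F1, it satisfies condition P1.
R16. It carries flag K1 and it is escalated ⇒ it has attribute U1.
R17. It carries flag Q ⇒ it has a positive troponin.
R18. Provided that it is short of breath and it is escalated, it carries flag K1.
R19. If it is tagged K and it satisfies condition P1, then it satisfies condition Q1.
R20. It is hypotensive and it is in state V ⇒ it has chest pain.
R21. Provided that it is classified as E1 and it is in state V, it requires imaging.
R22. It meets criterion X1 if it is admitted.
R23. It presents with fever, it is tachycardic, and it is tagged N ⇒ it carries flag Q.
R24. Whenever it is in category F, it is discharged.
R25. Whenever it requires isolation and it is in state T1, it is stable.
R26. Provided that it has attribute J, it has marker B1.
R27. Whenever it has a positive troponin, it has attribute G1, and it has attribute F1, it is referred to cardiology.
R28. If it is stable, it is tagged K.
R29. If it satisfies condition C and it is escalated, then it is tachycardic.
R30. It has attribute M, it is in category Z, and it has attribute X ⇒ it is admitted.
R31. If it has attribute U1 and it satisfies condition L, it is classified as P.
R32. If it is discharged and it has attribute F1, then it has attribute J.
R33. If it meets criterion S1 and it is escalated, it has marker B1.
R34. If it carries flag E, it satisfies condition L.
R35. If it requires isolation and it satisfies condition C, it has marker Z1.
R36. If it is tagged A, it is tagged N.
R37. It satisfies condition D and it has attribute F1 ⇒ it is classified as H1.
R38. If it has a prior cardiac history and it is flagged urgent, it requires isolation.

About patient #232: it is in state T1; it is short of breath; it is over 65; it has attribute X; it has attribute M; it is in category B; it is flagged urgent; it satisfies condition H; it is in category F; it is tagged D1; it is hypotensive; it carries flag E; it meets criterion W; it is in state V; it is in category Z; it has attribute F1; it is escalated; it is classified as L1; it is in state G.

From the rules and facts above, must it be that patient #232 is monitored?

By R1 (it is tagged D1): it meets criterion Y.
By R2 (it meets criterion Y): it presents with fever.
By R3 (it is flagged urgent): it is tagged A.
By R9 (it meets criterion W, it is classified as L1): it satisfies condition C.
By R10 (it is over 65, it is classified as L1): it is in category V1.
By R18 (it is short of breath, it is escalated): it carries flag K1.
By R20 (it is hypotensive, it is in state V): it has chest pain.
By R24 (it is in category F): it is discharged.
By R29 (it satisfies condition C, it is escalated): it is tachycardic.
By R30 (it has attribute M, it is in category Z, it has attribute X): it is admitted.
By R32 (it is discharged, it has attribute F1): it has attribute J.
By R34 (it carries flag E): it satisfies condition L.
By R36 (it is tagged A): it is tagged N.
By R6 (it has chest pain, it is in state V): it carries flag U.
By R16 (it carries flag K1, it is escalated): it has attribute U1.
By R22 (it is admitted): it meets criterion X1.
By R23 (it presents with fever, it is tachycardic, it is tagged N): it carries flag Q.
By R26 (it has attribute J): it has marker B1.
By R31 (it has attribute U1, it satisfies condition L): it is classified as P.
By R5 (it carries flag U): it satisfies condition D.
By R8 (it has marker B1, it is in category V1, it is classified as P): it has attribute G1.
By R12 (it meets criterion X1, it is escalated): it has a prior cardiac history.
By R17 (it carries flag Q): it has a positive troponin.
By R27 (it has a positive troponin, it has attribute G1, it has attribute F1): it is referred to cardiology.
By R37 (it satisfies condition D, it has attribute F1): it is classified as H1.
By R38 (it has a prior cardiac history, it is flagged urgent): it requires isolation.
By R7 (it is classified as H1, it has attribute F1): it is classified as E1.
By R15 (it is referred to cardiology, it has attribute F1): it satisfies condition P1.
By R21 (it is classified as E1, it is in state V): it requires imaging.
By R25 (it requires isolation, it is in state T1): it is stable.
By R28 (it is stable): it is tagged K.
By R19 (it is tagged K, it satisfies condition P1): it satisfies condition Q1.
By R11 (it satisfies condition Q1, it requires imaging): it is monitored.

Yes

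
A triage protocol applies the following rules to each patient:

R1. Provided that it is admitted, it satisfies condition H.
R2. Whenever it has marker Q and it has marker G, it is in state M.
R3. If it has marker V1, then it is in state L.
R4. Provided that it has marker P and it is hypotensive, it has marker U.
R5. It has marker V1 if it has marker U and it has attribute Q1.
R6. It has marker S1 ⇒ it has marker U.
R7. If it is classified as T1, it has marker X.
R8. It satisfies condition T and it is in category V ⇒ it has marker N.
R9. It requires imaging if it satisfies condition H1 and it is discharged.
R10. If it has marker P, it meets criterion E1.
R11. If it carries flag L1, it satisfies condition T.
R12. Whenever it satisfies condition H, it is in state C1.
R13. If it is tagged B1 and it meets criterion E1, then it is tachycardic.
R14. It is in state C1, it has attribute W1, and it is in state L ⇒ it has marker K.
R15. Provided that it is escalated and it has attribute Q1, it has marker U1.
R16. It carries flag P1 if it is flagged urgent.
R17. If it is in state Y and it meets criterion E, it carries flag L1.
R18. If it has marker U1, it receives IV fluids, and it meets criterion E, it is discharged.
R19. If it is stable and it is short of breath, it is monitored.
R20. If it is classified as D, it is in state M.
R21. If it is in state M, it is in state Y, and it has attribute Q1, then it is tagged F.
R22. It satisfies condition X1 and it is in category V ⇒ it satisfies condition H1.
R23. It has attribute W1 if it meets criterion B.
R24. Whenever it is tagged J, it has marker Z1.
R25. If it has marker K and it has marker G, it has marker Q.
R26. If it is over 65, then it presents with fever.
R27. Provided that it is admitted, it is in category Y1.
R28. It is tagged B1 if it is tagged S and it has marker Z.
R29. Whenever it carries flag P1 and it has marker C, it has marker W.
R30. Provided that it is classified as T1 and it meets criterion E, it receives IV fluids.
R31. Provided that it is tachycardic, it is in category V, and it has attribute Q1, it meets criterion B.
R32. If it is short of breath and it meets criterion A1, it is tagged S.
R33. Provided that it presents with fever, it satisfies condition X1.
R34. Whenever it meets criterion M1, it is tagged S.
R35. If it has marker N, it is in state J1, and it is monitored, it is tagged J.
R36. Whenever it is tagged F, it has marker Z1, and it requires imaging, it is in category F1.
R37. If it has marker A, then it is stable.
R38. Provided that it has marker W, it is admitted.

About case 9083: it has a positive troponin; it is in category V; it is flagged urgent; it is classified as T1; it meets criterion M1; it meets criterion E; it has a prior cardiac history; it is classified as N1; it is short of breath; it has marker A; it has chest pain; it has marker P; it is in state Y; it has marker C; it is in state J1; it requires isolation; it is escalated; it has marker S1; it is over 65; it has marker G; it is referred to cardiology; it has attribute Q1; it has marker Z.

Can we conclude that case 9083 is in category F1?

Yes

By R6 (it has marker S1): it has marker U.
By R10 (it has marker P): it meets criterion E1.
By R15 (it is escalated, it has attribute Q1): it has marker U1.
By R16 (it is flagged urgent): it carries flag P1.
By R17 (it is in state Y, it meets criterion E): it carries flag L1.
By R26 (it is over 65): it presents with fever.
By R29 (it carries flag P1, it has marker C): it has marker W.
By R30 (it is classified as T1, it meets criterion E): it receives IV fluids.
By R33 (it presents with fever): it satisfies condition X1.
By R34 (it meets criterion M1): it is tagged S.
By R37 (it has marker A): it is stable.
By R38 (it has marker W): it is admitted.
By R1 (it is admitted): it satisfies condition H.
By R5 (it has marker U, it has attribute Q1): it has marker V1.
By R11 (it carries flag L1): it satisfies condition T.
By R12 (it satisfies condition H): it is in state C1.
By R18 (it has marker U1, it receives IV fluids, it meets criterion E): it is discharged.
By R19 (it is stable, it is short of breath): it is monitored.
By R22 (it satisfies condition X1, it is in category V): it satisfies condition H1.
By R28 (it is tagged S, it has marker Z): it is tagged B1.
By R3 (it has marker V1): it is in state L.
By R8 (it satisfies condition T, it is in category V): it has marker N.
By R9 (it satisfies condition H1, it is discharged): it requires imaging.
By R13 (it is tagged B1, it meets criterion E1): it is tachycardic.
By R31 (it is tachycardic, it is in category V, it has attribute Q1): it meets criterion B.
By R35 (it has marker N, it is in state J1, it is monitored): it is tagged J.
By R23 (it meets criterion B): it has attribute W1.
By R24 (it is tagged J): it has marker Z1.
By R14 (it is in state C1, it has attribute W1, it is in state L): it has marker K.
By R25 (it has marker K, it has marker G): it has marker Q.
By R2 (it has marker Q, it has marker G): it is in state M.
By R21 (it is in state M, it is in state Y, it has attribute Q1): it is tagged F.
By R36 (it is tagged F, it has marker Z1, it requires imaging): it is in category F1.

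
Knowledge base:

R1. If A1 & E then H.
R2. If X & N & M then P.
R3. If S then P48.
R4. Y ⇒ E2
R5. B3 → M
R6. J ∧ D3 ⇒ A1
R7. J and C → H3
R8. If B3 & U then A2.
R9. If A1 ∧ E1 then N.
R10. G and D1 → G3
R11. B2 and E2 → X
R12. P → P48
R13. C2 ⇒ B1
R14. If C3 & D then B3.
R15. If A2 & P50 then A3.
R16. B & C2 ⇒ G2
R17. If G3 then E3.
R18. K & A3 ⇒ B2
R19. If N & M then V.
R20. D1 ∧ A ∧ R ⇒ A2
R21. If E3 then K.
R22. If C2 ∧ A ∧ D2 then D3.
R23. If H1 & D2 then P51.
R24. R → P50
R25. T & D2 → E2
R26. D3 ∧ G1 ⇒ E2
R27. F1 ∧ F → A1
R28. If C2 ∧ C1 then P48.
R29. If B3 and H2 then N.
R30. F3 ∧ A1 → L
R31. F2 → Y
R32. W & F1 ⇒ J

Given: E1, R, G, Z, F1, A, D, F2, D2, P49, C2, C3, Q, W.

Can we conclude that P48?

Forward chaining from the given facts derives: B1, B3, D3, P50, Y, J, E2, M, A1, N, V.
Rules concluding P48: R3 needs S; R12 needs P; R28 needs C1 — none of these are established.

No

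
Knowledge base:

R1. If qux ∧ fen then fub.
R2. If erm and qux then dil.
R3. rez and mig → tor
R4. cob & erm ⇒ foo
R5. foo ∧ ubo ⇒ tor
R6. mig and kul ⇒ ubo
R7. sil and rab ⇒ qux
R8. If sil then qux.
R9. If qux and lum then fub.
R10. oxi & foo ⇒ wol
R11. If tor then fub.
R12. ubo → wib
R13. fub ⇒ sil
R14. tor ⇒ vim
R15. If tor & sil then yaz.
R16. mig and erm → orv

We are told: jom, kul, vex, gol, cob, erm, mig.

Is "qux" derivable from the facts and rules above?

foo  (by R4: cob, erm)
ubo  (by R6: mig, kul)
tor  (by R5: foo, ubo)
fub  (by R11: tor)
sil  (by R13: fub)
qux  (by R8: sil)

Yes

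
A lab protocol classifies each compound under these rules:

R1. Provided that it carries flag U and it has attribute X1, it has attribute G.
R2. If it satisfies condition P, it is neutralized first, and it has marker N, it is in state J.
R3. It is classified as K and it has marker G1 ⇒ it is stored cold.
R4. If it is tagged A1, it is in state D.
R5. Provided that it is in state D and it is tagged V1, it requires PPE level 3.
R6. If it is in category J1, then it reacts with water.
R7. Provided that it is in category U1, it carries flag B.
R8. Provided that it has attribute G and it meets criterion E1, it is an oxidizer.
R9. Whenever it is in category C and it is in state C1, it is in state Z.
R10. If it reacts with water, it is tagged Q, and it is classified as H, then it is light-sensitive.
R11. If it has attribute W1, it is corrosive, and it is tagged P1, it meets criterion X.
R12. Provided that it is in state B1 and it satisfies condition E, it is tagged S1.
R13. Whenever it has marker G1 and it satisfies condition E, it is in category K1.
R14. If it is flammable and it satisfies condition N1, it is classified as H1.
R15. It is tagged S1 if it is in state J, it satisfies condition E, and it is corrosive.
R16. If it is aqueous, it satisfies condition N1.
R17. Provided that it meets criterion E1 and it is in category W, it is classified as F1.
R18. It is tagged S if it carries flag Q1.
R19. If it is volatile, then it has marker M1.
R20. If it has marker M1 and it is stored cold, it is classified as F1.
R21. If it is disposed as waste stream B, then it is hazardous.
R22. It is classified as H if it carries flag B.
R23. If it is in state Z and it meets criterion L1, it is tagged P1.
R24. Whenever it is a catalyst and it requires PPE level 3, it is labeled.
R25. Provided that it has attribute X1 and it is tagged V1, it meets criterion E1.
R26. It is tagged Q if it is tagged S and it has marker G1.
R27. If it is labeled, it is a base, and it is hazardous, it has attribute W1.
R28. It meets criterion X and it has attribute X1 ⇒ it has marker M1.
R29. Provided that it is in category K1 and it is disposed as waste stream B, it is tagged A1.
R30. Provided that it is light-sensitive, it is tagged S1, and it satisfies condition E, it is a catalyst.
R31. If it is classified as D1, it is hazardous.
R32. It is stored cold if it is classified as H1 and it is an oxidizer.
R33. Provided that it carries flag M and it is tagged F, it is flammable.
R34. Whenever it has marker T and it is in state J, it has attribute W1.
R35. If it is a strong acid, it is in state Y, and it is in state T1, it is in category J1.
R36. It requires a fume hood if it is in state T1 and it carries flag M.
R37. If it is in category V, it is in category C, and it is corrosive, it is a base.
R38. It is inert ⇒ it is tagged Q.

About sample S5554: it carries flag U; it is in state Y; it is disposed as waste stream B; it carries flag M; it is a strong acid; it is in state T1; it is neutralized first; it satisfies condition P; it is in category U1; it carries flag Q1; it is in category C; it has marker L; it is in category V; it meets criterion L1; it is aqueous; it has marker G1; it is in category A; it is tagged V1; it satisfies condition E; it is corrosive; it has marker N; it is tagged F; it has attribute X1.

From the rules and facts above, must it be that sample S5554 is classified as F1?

No

Forward chaining from the given facts derives: has attribute G, is in state J, carries flag B, is in category K1, is tagged S1, satisfies condition N1, is tagged S, is hazardous, is classified as H, meets criterion E1, is tagged Q, is tagged A1, is flammable, is in category J1, requires a fume hood, is a base, is in state D, requires PPE level 3, reacts with water, is an oxidizer, is light-sensitive, is classified as H1, is a catalyst, is stored cold, is labeled, has attribute W1.
Rules concluding "it is classified as F1": R17 needs "it is in category W"; R20 needs "it has marker M1" — none of these are established.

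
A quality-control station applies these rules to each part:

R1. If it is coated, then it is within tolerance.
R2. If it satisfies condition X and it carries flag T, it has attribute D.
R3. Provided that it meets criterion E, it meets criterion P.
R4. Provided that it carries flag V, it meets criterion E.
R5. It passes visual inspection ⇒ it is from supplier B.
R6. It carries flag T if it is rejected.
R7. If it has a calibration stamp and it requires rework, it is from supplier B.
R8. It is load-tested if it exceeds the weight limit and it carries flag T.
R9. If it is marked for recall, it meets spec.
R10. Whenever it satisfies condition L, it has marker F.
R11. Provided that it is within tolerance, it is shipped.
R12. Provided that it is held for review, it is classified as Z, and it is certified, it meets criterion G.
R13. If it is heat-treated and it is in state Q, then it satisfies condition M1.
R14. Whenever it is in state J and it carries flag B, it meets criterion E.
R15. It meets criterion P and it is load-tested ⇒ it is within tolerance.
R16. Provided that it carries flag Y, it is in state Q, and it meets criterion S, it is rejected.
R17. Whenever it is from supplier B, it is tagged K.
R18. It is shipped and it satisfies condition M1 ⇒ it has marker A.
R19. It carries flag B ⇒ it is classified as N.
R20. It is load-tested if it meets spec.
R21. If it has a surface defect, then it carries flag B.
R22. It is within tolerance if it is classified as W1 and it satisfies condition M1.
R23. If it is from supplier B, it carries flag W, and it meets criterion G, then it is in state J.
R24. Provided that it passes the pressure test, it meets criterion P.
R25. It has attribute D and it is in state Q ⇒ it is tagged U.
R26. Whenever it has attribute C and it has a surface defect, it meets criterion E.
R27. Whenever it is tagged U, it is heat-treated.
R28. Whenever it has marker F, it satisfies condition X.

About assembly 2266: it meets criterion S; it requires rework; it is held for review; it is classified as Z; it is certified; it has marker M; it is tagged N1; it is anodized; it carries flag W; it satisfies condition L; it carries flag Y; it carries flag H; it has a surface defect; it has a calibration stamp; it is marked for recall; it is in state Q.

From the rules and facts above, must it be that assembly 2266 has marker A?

By R7 (it has a calibration stamp, it requires rework): it is from supplier B.
By R9 (it is marked for recall): it meets spec.
By R10 (it satisfies condition L): it has marker F.
By R12 (it is held for review, it is classified as Z, it is certified): it meets criterion G.
By R16 (it carries flag Y, it is in state Q, it meets criterion S): it is rejected.
By R20 (it meets spec): it is load-tested.
By R21 (it has a surface defect): it carries flag B.
By R23 (it is from supplier B, it carries flag W, it meets criterion G): it is in state J.
By R28 (it has marker F): it satisfies condition X.
By R6 (it is rejected): it carries flag T.
By R14 (it is in state J, it carries flag B): it meets criterion E.
By R2 (it satisfies condition X, it carries flag T): it has attribute D.
By R3 (it meets criterion E): it meets criterion P.
By R15 (it meets criterion P, it is load-tested): it is within tolerance.
By R25 (it has attribute D, it is in state Q): it is tagged U.
By R27 (it is tagged U): it is heat-treated.
By R11 (it is within tolerance): it is shipped.
By R13 (it is heat-treated, it is in state Q): it satisfies condition M1.
By R18 (it is shipped, it satisfies condition M1): it has marker A.

Yes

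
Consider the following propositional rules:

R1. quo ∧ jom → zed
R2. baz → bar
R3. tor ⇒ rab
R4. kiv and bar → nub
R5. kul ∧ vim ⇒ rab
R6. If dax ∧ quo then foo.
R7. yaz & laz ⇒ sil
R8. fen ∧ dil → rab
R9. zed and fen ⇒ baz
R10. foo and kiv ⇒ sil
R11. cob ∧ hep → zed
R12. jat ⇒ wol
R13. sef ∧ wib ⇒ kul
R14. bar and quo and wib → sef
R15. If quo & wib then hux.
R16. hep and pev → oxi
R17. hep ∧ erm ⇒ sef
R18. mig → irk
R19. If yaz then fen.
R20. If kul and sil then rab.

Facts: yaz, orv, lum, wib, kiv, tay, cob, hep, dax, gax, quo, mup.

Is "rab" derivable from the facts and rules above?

Yes

foo  (by R6: dax, quo)
sil  (by R10: foo, kiv)
zed  (by R11: cob, hep)
fen  (by R19: yaz)
baz  (by R9: zed, fen)
bar  (by R2: baz)
sef  (by R14: bar, quo, wib)
kul  (by R13: sef, wib)
rab  (by R20: kul, sil)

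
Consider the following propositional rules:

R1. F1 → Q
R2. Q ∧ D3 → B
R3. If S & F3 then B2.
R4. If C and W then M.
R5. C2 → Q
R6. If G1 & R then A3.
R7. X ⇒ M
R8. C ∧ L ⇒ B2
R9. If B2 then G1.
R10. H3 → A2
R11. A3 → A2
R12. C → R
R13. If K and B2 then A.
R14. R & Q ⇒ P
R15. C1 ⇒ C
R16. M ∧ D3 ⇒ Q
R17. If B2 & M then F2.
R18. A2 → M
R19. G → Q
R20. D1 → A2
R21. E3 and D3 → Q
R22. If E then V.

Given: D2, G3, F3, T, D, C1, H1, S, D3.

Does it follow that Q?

Yes

B2  (by R3: S, F3)
G1  (by R9: B2)
C  (by R15: C1)
R  (by R12: C)
A3  (by R6: G1, R)
A2  (by R11: A3)
M  (by R18: A2)
Q  (by R16: M, D3)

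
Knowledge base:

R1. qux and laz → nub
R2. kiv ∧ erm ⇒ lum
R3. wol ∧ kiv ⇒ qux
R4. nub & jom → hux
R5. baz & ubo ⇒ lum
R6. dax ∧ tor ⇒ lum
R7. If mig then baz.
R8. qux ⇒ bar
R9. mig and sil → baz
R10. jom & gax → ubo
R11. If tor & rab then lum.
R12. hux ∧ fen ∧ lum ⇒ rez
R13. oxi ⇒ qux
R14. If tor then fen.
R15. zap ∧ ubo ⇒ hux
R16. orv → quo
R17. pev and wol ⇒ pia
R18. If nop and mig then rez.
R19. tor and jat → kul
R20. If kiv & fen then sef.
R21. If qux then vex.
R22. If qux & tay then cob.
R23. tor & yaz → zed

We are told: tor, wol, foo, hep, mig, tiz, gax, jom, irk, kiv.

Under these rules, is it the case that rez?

No

Forward chaining from the given facts derives: qux, baz, bar, ubo, fen, sef, vex, lum.
Rules concluding rez: R12 needs hux; R18 needs nop — none of these are established.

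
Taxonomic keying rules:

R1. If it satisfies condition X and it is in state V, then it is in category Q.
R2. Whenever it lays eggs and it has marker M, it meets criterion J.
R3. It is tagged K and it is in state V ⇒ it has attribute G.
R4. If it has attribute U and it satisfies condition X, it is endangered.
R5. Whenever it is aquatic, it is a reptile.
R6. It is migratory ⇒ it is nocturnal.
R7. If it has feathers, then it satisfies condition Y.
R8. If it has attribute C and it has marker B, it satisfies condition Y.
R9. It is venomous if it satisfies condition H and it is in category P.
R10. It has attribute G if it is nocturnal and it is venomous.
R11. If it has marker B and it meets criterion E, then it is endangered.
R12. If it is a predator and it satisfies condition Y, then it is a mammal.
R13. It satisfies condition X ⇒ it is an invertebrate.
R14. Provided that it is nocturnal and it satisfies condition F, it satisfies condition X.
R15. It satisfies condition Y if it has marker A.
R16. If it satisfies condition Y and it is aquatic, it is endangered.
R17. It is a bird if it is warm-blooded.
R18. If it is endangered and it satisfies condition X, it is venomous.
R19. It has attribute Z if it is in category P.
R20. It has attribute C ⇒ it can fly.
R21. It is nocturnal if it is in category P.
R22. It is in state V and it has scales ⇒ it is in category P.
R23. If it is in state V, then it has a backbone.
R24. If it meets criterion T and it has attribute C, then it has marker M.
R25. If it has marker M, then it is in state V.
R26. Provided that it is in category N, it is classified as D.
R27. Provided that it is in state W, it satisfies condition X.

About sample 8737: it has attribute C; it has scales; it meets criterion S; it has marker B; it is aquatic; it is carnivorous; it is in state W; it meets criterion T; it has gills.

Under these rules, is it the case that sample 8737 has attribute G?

By R8 (it has attribute C, it has marker B): it satisfies condition Y.
By R16 (it satisfies condition Y, it is aquatic): it is endangered.
By R24 (it meets criterion T, it has attribute C): it has marker M.
By R25 (it has marker M): it is in state V.
By R27 (it is in state W): it satisfies condition X.
By R18 (it is endangered, it satisfies condition X): it is venomous.
By R22 (it is in state V, it has scales): it is in category P.
By R21 (it is in category P): it is nocturnal.
By R10 (it is nocturnal, it is venomous): it has attribute G.

Yes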